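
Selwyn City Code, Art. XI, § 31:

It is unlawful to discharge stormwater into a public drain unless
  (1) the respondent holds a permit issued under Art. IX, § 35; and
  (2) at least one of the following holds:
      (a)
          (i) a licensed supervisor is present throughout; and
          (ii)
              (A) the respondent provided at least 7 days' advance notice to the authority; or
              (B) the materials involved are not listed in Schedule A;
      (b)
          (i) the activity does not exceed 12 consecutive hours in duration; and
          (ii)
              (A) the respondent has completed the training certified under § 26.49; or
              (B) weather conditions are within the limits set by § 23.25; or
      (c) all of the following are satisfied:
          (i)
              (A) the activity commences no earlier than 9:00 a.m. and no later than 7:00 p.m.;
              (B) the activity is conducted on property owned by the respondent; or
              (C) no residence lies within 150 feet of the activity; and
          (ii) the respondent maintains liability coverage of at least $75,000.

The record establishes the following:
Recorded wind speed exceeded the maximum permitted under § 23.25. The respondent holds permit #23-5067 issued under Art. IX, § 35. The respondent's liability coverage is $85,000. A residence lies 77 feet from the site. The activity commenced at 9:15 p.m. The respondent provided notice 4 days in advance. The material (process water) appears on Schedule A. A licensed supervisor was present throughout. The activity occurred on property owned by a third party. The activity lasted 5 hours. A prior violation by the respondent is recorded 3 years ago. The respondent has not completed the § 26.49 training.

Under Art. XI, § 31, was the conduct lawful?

(1) holds permit — met.
(i) supervisor present — satisfied.
(A) ≥7 days' notice — not met.
(B) not (Schedule A material) — not met.
(ii): F OR F → false.
(a): T AND F → false.
(i) ≤ 12 hrs duration — satisfied.
(A) training certified — not satisfied.
(B) weather ok — not satisfied.
So (ii) is not satisfied (F OR F).
(b) = T AND F = false.
(A) start within hours — not met.
(B) own property — fails.
(C) no residence in 150 ft — not met.
(i) = F OR F OR F = false.
(ii) coverage ≥ $75,000 — holds.
So (c) is not satisfied (F AND T).
(2): F OR F OR F → false.
Overall = T AND F = false.

No — unlawful.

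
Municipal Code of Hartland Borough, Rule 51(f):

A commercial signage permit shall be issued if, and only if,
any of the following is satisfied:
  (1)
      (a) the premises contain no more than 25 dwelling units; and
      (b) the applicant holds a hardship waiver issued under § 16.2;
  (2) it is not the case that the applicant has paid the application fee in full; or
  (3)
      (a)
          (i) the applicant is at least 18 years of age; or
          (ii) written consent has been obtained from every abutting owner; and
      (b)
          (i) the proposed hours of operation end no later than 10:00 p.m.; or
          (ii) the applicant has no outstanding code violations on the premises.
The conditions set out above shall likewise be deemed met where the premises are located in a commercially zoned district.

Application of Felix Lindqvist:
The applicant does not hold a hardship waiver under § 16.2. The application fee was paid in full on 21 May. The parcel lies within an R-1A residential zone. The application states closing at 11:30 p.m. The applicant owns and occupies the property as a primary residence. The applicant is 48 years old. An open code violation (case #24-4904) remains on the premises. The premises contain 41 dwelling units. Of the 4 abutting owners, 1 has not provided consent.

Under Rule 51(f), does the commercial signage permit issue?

(a) ≤ 25 units — not met.
(b) hardship waiver — not satisfied.
So (1) is not satisfied (F AND F).
(2) not (fee paid) — fails.
(i) age ≥ 18 — met.
(ii) all abutters consent — not met.
(a): T OR F → true.
(i) closes by 10 p.m. — fails.
(ii) no code violations — fails.
(b) = F OR F = false.
(3): T AND F → false.
Overall: F OR F OR F → false.
Exception (commercially zoned) — not satisfied.
Result: main false OR exception false → false.

No — denied.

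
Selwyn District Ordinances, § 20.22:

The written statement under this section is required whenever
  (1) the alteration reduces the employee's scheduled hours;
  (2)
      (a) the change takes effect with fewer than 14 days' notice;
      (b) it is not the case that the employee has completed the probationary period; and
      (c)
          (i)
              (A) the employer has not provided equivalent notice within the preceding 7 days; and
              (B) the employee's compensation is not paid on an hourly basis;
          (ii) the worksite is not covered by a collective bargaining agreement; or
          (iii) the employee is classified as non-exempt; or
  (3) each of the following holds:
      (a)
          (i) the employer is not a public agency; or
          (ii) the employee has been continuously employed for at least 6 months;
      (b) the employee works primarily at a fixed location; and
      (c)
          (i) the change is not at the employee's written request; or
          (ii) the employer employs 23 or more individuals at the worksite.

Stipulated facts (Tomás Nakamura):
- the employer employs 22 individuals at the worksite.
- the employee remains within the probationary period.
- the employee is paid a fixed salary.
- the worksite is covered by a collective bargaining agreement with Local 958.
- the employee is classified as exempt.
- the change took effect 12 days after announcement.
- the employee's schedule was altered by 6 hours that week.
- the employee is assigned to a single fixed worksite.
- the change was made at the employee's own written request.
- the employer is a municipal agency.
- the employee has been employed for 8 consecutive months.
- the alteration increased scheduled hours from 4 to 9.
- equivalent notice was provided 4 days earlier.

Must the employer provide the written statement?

No — not required.

(1) hours reduced — not met.
(a) < 14 days' notice — holds.
(b) not (past probation) — holds.
(A) no recent notice — not met.
(B) not (hourly-paid) — satisfied.
(i) = F AND T = false.
(ii) no CBA — not satisfied.
(iii) non-exempt — fails.
(c) = F OR F OR F = false.
(2) = T AND T AND F = false.
(i) not (public agency) — not satisfied.
(ii) tenure ≥ 6 mo. — satisfied.
(a): F OR T → true.
(b) fixed location — satisfied.
(i) not employee-requested — not met.
(ii) ≥ 23 at site — fails.
(c): F OR F → false.
So (3) is not satisfied (T AND T AND F).
Overall = F OR F OR F = false.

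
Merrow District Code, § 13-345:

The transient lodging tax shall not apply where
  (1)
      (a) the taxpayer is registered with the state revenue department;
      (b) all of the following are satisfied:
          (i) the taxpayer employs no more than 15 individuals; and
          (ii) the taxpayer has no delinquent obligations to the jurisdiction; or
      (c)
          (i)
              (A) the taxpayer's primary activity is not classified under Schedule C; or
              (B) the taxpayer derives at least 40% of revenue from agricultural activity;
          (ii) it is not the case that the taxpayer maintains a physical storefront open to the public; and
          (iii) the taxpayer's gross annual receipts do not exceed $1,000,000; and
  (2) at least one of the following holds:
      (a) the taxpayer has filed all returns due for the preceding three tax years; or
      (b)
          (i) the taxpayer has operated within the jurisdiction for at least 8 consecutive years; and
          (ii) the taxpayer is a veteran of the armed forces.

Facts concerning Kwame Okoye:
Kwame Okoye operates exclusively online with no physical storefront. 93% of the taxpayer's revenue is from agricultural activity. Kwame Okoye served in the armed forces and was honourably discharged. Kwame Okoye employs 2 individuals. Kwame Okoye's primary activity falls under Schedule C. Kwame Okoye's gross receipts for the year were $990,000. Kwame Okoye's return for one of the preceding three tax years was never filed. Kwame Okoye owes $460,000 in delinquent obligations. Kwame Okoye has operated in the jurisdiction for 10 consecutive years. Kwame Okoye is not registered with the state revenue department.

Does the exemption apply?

(a) state-registered — not met.
(i) ≤ 15 employees — met.
(ii) no delinquency — fails.
(b): T AND F → false.
(A) not (Schedule C activity) — not satisfied.
(B) ≥40% agricultural — satisfied.
So (i) is satisfied (F OR T).
(ii) not (has storefront) — satisfied.
(iii) receipts ≤ $1,000,000 — satisfied.
(c) = T AND T AND T = true.
(1): F OR F OR T → true.
(a) returns current — fails.
(i) ≥ 8 yrs in jurisdiction — satisfied.
(ii) veteran — met.
(b): T AND T → true.
So (2) is satisfied (F OR T).
Overall = T AND T = true.

Yes — exempt.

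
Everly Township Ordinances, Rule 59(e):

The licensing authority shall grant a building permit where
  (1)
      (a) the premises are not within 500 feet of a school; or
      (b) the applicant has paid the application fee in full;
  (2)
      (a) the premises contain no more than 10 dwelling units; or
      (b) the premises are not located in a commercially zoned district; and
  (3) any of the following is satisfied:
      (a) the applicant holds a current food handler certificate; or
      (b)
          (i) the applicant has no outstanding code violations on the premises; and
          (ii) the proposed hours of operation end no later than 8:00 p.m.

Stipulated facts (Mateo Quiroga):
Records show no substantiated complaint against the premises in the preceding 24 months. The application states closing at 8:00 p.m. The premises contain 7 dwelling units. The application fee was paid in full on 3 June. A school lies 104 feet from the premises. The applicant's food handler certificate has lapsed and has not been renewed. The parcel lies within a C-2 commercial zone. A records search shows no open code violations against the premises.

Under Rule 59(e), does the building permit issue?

(a) ≥500 ft from school — fails.
(b) fee paid — satisfied.
(1) = F OR T = true.
(a) ≤ 10 units — holds.
(b) not (commercially zoned) — fails.
So (2) is satisfied (T OR F).
(a) food handler cert. — fails.
(i) no code violations — holds.
(ii) closes by 8 p.m. — satisfied.
(b): T AND T → true.
(3) = F OR T = true.
So Overall is satisfied (T AND T AND T).

Yes — granted.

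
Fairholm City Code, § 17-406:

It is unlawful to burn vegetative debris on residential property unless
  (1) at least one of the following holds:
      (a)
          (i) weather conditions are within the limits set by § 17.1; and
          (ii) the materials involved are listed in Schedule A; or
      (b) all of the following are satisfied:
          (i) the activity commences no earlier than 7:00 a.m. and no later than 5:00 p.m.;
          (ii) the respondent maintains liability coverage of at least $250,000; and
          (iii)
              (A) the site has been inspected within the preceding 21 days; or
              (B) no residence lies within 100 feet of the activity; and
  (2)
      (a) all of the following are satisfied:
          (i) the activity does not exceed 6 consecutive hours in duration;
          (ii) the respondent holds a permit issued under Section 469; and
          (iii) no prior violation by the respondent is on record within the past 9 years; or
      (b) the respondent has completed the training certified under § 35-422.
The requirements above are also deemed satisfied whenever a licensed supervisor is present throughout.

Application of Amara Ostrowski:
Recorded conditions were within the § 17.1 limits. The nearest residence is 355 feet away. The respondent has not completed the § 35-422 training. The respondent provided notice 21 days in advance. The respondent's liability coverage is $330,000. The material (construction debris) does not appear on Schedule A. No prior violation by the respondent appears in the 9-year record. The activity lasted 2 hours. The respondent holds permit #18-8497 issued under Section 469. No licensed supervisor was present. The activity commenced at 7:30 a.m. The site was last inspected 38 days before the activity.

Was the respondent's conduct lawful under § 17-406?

(i) weather ok — met.
(ii) Schedule A material — not satisfied.
So (a) is not satisfied (T AND F).
(i) start within hours — holds.
(ii) coverage ≥ $250,000 — holds.
(A) site inspected — not satisfied.
(B) no residence in 100 ft — holds.
So (iii) is satisfied (F OR T).
So (b) is satisfied (T AND T AND T).
So (1) is satisfied (F OR T).
(i) ≤ 6 hrs duration — satisfied.
(ii) holds permit — satisfied.
(iii) no prior violation — satisfied.
So (a) is satisfied (T AND T AND T).
(b) training certified — not met.
(2) = T OR F = true.
So Overall is satisfied (T AND T).
Exception (supervisor present) — not satisfied.
Result: main true OR exception false → true.

Yes — lawful.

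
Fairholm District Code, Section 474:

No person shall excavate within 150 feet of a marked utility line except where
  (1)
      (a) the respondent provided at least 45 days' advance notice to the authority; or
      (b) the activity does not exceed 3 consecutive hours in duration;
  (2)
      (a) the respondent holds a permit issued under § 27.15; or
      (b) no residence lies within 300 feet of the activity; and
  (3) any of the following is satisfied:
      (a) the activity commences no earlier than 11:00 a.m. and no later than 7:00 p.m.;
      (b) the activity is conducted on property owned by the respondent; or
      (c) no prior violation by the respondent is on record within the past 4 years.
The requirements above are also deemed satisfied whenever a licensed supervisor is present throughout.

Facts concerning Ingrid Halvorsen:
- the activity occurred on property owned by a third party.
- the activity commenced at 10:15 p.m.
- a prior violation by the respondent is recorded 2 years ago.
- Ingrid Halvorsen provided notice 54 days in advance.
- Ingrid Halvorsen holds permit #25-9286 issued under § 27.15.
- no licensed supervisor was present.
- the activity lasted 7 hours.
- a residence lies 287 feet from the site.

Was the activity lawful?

(a) ≥45 days' notice — holds.
(b) ≤ 3 hrs duration — not satisfied.
So (1) is satisfied (T OR F).
(a) holds permit — holds.
(b) no residence in 300 ft — not met.
(2) = T OR F = true.
(a) start within hours — not satisfied.
(b) own property — fails.
(c) no prior violation — fails.
So (3) is not satisfied (F OR F OR F).
Overall = T AND T AND F = false.
Exception (supervisor present) — not satisfied.
Result: main false OR exception false → false.

No — unlawful.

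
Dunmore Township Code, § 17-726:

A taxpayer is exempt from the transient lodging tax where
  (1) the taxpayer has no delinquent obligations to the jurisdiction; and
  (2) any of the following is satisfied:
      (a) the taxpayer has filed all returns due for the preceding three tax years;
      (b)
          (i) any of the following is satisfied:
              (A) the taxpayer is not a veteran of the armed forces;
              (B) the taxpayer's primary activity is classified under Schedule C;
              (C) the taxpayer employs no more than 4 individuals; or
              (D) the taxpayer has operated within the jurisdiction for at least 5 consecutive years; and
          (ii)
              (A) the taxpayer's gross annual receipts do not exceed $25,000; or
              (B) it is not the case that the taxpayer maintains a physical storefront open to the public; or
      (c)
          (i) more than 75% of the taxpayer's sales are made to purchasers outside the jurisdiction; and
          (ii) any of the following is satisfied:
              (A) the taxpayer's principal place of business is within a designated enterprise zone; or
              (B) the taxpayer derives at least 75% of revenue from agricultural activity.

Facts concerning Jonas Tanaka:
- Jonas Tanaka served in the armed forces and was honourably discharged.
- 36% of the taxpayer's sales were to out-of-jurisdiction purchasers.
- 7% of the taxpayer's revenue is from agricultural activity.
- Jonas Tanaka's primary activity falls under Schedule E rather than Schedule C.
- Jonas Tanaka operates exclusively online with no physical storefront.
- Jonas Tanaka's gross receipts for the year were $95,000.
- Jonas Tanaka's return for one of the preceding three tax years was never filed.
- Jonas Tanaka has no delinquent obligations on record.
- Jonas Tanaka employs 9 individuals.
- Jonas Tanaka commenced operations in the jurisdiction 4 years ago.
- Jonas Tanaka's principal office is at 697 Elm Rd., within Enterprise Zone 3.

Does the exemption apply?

No — not exempt.

(1) no delinquency — satisfied.
(a) returns current — not met.
(A) not (veteran) — fails.
(B) Schedule C activity — not satisfied.
(C) ≤ 4 employees — not met.
(D) ≥ 5 yrs in jurisdiction — not satisfied.
(i) = F OR F OR F OR F = false.
(A) receipts ≤ $25,000 — not met.
(B) not (has storefront) — met.
(ii): F OR T → true.
(b): F AND T → false.
(i) >75% out-of-jur. sales — not met.
(A) in enterprise zone — satisfied.
(B) ≥75% agricultural — not met.
(ii) = T OR F = true.
(c): F AND T → false.
(2) = F OR F OR F = false.
Overall: T AND F → false.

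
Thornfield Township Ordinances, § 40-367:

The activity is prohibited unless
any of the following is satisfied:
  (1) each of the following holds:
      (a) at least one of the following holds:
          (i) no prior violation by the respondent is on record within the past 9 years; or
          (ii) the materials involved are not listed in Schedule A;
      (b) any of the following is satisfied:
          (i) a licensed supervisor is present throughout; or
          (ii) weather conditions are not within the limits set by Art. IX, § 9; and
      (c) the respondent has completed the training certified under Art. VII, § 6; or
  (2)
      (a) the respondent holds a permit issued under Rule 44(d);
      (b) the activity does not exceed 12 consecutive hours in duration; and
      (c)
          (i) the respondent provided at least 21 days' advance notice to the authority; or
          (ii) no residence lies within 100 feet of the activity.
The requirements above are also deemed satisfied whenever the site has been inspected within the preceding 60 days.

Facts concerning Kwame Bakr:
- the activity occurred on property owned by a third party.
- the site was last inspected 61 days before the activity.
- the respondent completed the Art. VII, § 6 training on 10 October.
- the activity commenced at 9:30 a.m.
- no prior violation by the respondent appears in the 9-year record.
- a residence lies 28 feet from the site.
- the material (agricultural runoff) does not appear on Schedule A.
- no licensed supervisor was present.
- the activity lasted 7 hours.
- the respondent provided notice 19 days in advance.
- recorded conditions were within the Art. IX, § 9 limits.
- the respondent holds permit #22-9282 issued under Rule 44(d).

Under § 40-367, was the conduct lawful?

(i) no prior violation — satisfied.
(ii) not (Schedule A material) — met.
(a) = T OR T = true.
(i) supervisor present — fails.
(ii) not (weather ok) — not satisfied.
So (b) is not satisfied (F OR F).
(c) training certified — holds.
So (1) is not satisfied (T AND F AND T).
(a) holds permit — holds.
(b) ≤ 12 hrs duration — holds.
(i) ≥21 days' notice — not satisfied.
(ii) no residence in 100 ft — not met.
(c): F OR F → false.
(2): T AND T AND F → false.
Overall: F OR F → false.
Exception (site inspected) — not satisfied.
Result: main false OR exception false → false.

No — unlawful.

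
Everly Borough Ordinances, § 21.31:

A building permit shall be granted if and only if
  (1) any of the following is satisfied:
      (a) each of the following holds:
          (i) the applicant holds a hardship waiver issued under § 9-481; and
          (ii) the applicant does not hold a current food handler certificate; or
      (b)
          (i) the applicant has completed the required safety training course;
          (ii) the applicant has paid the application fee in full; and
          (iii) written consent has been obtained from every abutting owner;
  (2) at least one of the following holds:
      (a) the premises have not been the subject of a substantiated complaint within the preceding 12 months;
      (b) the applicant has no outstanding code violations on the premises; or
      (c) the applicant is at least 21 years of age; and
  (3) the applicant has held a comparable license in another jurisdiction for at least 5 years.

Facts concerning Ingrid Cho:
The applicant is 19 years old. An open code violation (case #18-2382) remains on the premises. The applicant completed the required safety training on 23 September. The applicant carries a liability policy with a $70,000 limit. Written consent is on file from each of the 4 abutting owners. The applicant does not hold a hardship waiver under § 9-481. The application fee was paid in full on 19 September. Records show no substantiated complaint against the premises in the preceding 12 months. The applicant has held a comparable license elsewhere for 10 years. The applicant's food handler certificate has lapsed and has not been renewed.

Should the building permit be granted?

(i) hardship waiver — not met.
(ii) not (food handler cert.) — satisfied.
(a): F AND T → false.
(i) safety training — holds.
(ii) fee paid — holds.
(iii) all abutters consent — holds.
So (b) is satisfied (T AND T AND T).
(1) = F OR T = true.
(a) no complaint in 12 mo. — satisfied.
(b) no code violations — not satisfied.
(c) age ≥ 21 — not met.
So (2) is satisfied (T OR F OR F).
(3) prior license ≥ 5 yr — met.
Overall = T AND T AND T = true.

Yes — granted.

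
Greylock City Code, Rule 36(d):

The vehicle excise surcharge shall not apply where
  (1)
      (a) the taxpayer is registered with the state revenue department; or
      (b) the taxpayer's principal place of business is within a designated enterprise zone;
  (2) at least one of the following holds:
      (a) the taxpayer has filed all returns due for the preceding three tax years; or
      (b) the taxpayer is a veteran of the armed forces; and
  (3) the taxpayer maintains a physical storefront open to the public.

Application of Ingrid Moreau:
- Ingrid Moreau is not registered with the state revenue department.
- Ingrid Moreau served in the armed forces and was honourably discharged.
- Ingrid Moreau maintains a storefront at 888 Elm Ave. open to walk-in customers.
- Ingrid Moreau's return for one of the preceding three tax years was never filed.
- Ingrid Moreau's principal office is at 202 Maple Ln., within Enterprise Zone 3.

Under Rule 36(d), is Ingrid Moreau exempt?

Yes — exempt.

(a) state-registered — fails.
(b) in enterprise zone — satisfied.
So (1) is satisfied (F OR T).
(a) returns current — not met.
(b) veteran — satisfied.
(2): F OR T → true.
(3) has storefront — met.
Overall = T AND T AND T = true.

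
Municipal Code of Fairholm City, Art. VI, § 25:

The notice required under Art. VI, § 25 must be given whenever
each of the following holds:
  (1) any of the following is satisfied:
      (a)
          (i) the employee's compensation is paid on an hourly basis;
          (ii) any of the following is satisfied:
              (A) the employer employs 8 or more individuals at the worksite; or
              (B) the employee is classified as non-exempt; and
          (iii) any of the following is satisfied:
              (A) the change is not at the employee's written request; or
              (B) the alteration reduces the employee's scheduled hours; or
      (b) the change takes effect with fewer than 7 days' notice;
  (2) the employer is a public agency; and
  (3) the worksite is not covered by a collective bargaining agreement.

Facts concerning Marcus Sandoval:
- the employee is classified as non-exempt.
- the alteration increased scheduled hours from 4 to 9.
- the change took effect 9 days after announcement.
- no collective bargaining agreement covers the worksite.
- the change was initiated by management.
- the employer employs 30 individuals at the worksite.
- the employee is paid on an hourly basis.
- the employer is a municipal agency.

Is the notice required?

Yes — required.

(i) hourly-paid — holds.
(A) ≥ 8 at site — holds.
(B) non-exempt — met.
(ii) = T OR T = true.
(A) not employee-requested — met.
(B) hours reduced — fails.
(iii) = T OR F = true.
So (a) is satisfied (T AND T AND T).
(b) < 7 days' notice — fails.
So (1) is satisfied (T OR F).
(2) public agency — met.
(3) no CBA — satisfied.
Overall = T AND T AND T = true.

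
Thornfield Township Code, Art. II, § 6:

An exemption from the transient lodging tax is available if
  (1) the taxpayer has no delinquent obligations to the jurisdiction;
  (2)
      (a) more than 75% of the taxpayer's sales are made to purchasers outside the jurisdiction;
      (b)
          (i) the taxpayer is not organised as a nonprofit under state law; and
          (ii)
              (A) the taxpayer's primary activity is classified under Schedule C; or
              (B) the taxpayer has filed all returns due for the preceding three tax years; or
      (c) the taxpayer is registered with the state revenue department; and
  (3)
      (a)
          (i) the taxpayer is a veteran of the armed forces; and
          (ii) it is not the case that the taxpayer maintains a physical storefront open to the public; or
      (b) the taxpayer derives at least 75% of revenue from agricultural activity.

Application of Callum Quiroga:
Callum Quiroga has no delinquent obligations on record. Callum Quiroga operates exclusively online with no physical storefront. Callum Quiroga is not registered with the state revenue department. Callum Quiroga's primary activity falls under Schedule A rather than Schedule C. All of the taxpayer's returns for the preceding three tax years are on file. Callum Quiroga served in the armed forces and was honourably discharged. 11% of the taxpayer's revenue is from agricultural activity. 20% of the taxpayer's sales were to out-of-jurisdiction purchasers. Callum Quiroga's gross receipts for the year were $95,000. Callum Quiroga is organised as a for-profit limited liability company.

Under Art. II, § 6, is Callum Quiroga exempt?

(1) no delinquency — satisfied.
(a) >75% out-of-jur. sales — not met.
(i) not (nonprofit) — holds.
(A) Schedule C activity — fails.
(B) returns current — satisfied.
So (ii) is satisfied (F OR T).
(b): T AND T → true.
(c) state-registered — not satisfied.
So (2) is satisfied (F OR T OR F).
(i) veteran — holds.
(ii) not (has storefront) — satisfied.
So (a) is satisfied (T AND T).
(b) ≥75% agricultural — not met.
(3) = T OR F = true.
Overall: T AND T AND T → true.

Yes — exempt.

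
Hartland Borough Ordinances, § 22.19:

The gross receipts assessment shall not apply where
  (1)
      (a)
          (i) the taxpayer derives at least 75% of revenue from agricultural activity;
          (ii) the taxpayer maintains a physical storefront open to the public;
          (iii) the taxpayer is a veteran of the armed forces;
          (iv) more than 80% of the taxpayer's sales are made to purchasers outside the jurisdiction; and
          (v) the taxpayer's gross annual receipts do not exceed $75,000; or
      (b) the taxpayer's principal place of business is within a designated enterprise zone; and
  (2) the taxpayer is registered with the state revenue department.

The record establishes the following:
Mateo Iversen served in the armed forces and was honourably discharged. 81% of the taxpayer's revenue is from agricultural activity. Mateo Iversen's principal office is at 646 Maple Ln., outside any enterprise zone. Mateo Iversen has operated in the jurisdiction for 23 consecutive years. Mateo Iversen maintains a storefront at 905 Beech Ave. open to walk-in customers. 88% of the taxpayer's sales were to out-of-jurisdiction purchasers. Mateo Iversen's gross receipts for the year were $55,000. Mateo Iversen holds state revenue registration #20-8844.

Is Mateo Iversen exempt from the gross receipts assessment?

(i) ≥75% agricultural — satisfied.
(ii) has storefront — met.
(iii) veteran — met.
(iv) >80% out-of-jur. sales — holds.
(v) receipts ≤ $75,000 — satisfied.
So (a) is satisfied (T AND T AND T AND T AND T).
(b) in enterprise zone — not met.
(1) = T OR F = true.
(2) state-registered — satisfied.
Overall = T AND T = true.

Yes — exempt.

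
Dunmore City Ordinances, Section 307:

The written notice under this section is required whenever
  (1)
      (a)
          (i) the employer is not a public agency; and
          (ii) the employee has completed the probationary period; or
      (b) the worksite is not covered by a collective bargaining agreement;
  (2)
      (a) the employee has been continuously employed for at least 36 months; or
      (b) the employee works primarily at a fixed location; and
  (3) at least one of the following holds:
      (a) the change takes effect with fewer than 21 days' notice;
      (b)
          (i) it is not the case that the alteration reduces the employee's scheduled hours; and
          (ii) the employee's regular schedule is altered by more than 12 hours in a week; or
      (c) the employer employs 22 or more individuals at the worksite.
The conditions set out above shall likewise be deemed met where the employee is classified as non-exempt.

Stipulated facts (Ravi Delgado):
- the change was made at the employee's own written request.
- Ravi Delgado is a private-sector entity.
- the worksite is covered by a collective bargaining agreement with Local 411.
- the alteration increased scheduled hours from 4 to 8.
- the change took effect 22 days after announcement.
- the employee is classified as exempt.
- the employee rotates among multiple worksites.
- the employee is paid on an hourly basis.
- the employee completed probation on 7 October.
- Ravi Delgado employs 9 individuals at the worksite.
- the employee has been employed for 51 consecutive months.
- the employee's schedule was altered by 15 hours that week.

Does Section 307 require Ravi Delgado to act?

(i) not (public agency) — met.
(ii) past probation — met.
(a): T AND T → true.
(b) no CBA — fails.
So (1) is satisfied (T OR F).
(a) tenure ≥ 36 mo. — satisfied.
(b) fixed location — not satisfied.
(2): T OR F → true.
(a) < 21 days' notice — not met.
(i) not (hours reduced) — met.
(ii) schedule shift > 12h — satisfied.
(b): T AND T → true.
(c) ≥ 22 at site — not met.
(3) = F OR T OR F = true.
Overall = T AND T AND T = true.
Exception (non-exempt) — not satisfied.
Result: main true OR exception false → true.

Yes — required.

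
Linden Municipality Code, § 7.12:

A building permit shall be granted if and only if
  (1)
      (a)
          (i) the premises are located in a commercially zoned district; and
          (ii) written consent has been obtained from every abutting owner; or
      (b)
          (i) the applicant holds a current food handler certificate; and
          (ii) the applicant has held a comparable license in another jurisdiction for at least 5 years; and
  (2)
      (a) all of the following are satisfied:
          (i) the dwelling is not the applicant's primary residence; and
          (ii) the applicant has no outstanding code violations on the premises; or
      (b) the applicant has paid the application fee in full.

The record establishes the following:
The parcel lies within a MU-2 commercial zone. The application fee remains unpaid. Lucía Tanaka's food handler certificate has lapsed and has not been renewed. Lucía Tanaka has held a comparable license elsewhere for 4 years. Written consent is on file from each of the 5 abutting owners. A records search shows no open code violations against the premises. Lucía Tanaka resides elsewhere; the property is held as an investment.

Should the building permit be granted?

Yes — granted.

(i) commercially zoned — met.
(ii) all abutters consent — holds.
(a) = T AND T = true.
(i) food handler cert. — not met.
(ii) prior license ≥ 5 yr — fails.
So (b) is not satisfied (F AND F).
So (1) is satisfied (T OR F).
(i) not (primary residence) — holds.
(ii) no code violations — holds.
(a): T AND T → true.
(b) fee paid — not satisfied.
So (2) is satisfied (T OR F).
Overall: T AND T → true.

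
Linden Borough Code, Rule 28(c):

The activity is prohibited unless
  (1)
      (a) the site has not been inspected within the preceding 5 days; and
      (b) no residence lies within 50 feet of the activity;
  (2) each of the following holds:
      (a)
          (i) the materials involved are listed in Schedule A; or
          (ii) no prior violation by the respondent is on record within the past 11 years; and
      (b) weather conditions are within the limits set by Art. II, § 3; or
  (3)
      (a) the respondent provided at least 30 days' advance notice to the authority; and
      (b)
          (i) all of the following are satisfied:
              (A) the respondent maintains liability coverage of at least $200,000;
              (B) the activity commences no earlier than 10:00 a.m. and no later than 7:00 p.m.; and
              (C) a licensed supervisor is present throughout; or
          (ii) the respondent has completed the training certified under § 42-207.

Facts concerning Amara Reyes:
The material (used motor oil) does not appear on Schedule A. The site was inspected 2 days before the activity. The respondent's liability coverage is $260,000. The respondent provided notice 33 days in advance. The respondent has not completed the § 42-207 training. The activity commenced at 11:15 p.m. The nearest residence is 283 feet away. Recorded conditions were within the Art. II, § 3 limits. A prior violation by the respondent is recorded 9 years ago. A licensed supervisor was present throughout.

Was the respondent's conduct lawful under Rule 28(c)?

No — unlawful.

(a) not (site inspected) — not satisfied.
(b) no residence in 50 ft — met.
(1): F AND T → false.
(i) Schedule A material — not satisfied.
(ii) no prior violation — not met.
So (a) is not satisfied (F OR F).
(b) weather ok — met.
(2): F AND T → false.
(a) ≥30 days' notice — holds.
(A) coverage ≥ $200,000 — met.
(B) start within hours — not satisfied.
(C) supervisor present — met.
(i) = T AND F AND T = false.
(ii) training certified — not satisfied.
So (b) is not satisfied (F OR F).
So (3) is not satisfied (T AND F).
Overall: F OR F OR F → false.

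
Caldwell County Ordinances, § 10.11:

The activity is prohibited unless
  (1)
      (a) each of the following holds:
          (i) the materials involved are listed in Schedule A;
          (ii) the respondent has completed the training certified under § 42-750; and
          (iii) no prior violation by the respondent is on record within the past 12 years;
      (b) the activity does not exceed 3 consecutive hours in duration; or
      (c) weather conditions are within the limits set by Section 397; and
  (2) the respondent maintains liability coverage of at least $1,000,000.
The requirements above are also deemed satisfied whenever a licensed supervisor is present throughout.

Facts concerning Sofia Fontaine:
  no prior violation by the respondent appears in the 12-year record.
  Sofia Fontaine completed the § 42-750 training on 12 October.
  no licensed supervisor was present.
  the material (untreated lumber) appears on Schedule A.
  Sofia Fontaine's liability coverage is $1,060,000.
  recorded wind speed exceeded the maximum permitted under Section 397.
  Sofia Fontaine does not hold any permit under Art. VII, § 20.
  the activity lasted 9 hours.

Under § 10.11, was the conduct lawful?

Yes — lawful.

(i) Schedule A material — satisfied.
(ii) training certified — holds.
(iii) no prior violation — met.
(a) = T AND T AND T = true.
(b) ≤ 3 hrs duration — not met.
(c) weather ok — not met.
(1): T OR F OR F → true.
(2) coverage ≥ $1,000,000 — holds.
Overall: T AND T → true.
Exception (supervisor present) — not satisfied.
Result: main true OR exception false → true.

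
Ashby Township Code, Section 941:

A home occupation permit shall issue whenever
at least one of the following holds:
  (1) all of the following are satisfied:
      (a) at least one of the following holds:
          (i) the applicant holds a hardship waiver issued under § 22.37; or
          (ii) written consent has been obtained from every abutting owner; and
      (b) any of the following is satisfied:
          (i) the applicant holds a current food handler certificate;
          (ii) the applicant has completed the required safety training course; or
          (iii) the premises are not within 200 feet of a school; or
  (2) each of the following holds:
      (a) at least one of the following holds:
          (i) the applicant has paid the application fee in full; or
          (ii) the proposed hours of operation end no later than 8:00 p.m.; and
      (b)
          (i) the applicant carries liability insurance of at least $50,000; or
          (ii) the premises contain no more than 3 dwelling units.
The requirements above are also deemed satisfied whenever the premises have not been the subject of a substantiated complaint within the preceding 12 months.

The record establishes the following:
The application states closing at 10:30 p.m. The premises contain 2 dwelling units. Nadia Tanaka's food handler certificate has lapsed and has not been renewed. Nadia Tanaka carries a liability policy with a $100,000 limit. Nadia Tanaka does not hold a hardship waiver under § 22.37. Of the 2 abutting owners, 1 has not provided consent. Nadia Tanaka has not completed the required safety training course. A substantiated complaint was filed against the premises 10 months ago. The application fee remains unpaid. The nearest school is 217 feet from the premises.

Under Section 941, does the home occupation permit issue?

(i) hardship waiver — fails.
(ii) all abutters consent — fails.
So (a) is not satisfied (F OR F).
(i) food handler cert. — not met.
(ii) safety training — fails.
(iii) ≥200 ft from school — met.
(b): F OR F OR T → true.
(1) = F AND T = false.
(i) fee paid — fails.
(ii) closes by 8 p.m. — not met.
(a): F OR F → false.
(i) insurance ≥ $50,000 — met.
(ii) ≤ 3 units — met.
(b) = T OR T = true.
(2): F AND T → false.
Overall: F OR F → false.
Exception (no complaint in 12 mo.) — not satisfied.
Result: main false OR exception false → false.

No — denied.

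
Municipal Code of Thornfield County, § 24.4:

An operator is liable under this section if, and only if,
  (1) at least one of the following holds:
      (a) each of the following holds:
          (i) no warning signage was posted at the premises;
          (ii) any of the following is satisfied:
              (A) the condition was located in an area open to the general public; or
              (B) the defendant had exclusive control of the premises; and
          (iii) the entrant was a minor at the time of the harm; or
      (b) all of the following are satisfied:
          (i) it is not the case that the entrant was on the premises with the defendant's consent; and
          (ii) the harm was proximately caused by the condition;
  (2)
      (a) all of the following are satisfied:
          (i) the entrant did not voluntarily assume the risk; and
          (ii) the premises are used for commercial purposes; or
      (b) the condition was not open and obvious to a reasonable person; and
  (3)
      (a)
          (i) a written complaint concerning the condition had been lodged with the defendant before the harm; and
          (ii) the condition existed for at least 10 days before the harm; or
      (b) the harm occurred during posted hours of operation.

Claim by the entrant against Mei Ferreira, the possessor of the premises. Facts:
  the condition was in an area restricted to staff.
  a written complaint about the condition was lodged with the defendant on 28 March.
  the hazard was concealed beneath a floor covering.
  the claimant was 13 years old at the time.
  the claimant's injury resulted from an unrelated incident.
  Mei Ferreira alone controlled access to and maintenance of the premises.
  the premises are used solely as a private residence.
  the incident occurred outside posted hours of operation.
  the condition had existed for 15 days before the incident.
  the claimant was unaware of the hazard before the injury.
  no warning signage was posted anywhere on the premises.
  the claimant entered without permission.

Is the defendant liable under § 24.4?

(i) no signage posted — satisfied.
(A) public area — fails.
(B) exclusive control — met.
(ii): F OR T → true.
(iii) entrant a minor — holds.
So (a) is satisfied (T AND T AND T).
(i) not (consent to enter) — satisfied.
(ii) proximate cause — fails.
(b): T AND F → false.
So (1) is satisfied (T OR F).
(i) no assumed risk — holds.
(ii) commercial use — fails.
(a): T AND F → false.
(b) not open/obvious — satisfied.
(2): F OR T → true.
(i) complaint lodged — holds.
(ii) condition ≥10 days old — satisfied.
(a): T AND T → true.
(b) during posted hours — not satisfied.
(3): T OR F → true.
Overall = T AND T AND T = true.

Yes — liable.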